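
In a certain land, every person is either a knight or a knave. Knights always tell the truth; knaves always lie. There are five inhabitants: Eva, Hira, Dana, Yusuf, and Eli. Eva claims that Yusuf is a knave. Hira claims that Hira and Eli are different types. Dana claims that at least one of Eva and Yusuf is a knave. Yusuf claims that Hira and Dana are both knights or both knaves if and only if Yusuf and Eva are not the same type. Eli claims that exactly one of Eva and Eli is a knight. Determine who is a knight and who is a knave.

Knights: Hira, Dana, and Yusuf. Knaves: Eva and Eli.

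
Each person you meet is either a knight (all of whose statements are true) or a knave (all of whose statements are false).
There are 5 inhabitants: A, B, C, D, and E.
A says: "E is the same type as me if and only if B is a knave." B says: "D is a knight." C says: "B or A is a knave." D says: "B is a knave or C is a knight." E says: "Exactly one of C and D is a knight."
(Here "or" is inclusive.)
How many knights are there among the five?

3

The unique consistent assignment is A=knave, B=knight, C=knight, D=knight, E=knave.
That has 3 knights.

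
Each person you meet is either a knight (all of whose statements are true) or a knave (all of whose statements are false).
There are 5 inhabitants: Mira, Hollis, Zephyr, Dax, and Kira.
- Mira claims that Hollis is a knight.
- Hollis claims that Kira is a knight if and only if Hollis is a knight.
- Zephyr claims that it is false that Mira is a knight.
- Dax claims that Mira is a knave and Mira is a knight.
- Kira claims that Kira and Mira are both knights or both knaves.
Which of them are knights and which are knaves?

Mira is a knight, Hollis is a knight, Zephyr is a knave, Dax is a knave, and Kira is a knight.

Suppose Mira is a knave. Then Mira's statement "Hollis is a knight" would have to be false. Checking the 16 ways to assign the others, none is consistent with every speaker.
(For instance, with Hollis=knight, Zephyr=knave, Dax=knave, Kira=knight, Mira's claim "Hollis is a knight" comes out true where it would need to be false.)
So Mira must be a knight, making "Hollis is a knight" true. Taking Mira=knight, Hollis=knight, Zephyr=knave, Dax=knave, Kira=knight, each remaining statement checks out:
  Hollis (knight): "Kira is a knight if and only if Hollis is a knight" — true. ✓
  Zephyr (knave): "it is false that Mira is a knight" — false. ✓
  Dax (knave): "Mira is a knave and Mira is a knight" — false. ✓
  Kira (knight): "Kira and Mira are both knights or both knaves" — true. ✓
This is the unique consistent assignment.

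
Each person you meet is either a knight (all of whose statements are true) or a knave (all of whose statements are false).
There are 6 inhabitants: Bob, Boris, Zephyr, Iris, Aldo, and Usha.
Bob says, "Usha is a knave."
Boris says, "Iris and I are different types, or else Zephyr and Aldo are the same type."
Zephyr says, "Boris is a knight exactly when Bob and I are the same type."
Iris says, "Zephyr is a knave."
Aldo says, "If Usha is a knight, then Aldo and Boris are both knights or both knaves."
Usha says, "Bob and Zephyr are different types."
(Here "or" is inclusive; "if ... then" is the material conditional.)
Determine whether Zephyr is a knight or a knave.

Consistent assignments: {Bob=knight, Boris=knight, Zephyr=knight, Iris=knave, Aldo=knight, Usha=knave}
In every consistent assignment, Zephyr is a knight.

Zephyr is a knight.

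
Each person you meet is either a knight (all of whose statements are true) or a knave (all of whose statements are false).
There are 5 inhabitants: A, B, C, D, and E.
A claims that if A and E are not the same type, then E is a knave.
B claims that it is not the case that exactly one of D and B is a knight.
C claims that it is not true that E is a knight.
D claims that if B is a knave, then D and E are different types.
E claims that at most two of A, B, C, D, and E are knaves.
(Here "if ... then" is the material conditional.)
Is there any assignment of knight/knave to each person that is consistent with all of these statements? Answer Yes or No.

One consistent assignment: A=knight, B=knight, C=knave, D=knight, E=knight.

Yes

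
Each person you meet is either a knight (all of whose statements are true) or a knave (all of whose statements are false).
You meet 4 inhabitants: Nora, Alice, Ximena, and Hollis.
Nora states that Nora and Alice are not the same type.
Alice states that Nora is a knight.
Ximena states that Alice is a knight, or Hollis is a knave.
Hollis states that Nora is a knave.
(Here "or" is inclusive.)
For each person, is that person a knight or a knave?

Suppose Nora is a knight. Then Nora's statement "Nora and Alice are not the same type" would have to be true. Checking the 8 ways to assign the others, none is consistent with every speaker.
(For instance, with Alice=knave, Ximena=knave, Hollis=knight, Alice's claim "Nora is a knight" comes out true where it would need to be false.)
So Nora must be a knave, making "Nora and Alice are not the same type" false. Taking Nora=knave, Alice=knave, Ximena=knave, Hollis=knight, each remaining statement checks out:
  Alice (knave): "Nora is a knight" — false. ✓
  Ximena (knave): "Alice is a knight, or Hollis is a knave" — false. ✓
  Hollis (knight): "Nora is a knave" — true. ✓
This is the unique consistent assignment.

Knights: Hollis. Knaves: Nora, Alice, and Ximena.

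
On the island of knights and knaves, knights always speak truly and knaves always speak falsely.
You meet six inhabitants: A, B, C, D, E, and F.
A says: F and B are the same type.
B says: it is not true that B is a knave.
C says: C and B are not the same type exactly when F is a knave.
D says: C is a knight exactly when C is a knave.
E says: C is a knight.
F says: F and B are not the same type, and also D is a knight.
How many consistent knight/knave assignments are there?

Consistent assignments:
  A=knight, B=knave, C=knight, D=knave, E=knight, F=knave
  A=knight, B=knave, C=knave, D=knave, E=knave, F=knave

2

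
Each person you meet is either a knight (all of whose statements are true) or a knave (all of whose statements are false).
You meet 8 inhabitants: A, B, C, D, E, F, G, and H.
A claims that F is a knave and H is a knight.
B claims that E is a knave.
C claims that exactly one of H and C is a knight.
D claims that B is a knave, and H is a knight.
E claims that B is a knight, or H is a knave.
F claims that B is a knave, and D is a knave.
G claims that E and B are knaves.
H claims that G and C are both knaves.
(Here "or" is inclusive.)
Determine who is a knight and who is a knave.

Knights: C, E, and F. Knaves: A, B, D, G, and H.

A is a knave, and the claim "F is a knave and H is a knight" is indeed False.
B is a knave, so "E is a knave" must be False — and it is.
C is a knight, so "exactly one of H and C is a knight" must be true — and it is.
D is a knave, and the claim "B is a knave, and H is a knight" is indeed False.
E is a knight, so "B is a knight, or H is a knave" must be true — and it is.
F is a knight, and the claim "B is a knave, and D is a knave" is indeed true.
G is a knave; "E and B are knaves" is False, as required.
H (knave): "G and C are both knaves" — False. ✓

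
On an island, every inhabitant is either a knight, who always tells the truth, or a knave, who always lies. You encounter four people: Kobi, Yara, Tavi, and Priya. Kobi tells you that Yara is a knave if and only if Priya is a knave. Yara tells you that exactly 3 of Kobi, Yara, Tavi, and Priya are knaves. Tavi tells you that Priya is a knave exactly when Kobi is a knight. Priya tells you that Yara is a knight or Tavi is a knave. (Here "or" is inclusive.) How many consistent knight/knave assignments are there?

1

Consistent assignments:
  Kobi=knight, Yara=knave, Tavi=knight, Priya=knave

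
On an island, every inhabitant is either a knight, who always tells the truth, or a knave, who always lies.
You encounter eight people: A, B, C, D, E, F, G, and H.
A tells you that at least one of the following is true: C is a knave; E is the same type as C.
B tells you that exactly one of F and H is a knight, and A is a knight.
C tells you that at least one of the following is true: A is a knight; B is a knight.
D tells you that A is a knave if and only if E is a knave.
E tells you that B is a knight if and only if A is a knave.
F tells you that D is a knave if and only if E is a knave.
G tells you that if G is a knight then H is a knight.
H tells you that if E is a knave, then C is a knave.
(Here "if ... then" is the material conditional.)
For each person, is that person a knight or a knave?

A is a knight; "at least one of the following is true: C is a knave; E is the same type as C" is True, as required.
B is a knave, so "exactly one of F and H is a knight, and A is a knight" must be False — and it is.
C is a knight, so "at least one of the following is true: A is a knight; B is a knight" must be True — and it is.
Since D is a knight, "A is a knave if and only if E is a knave" needs to be True, which holds.
E is a knight, so "B is a knight if and only if A is a knave" must be True — and it is.
F is a knight; "D is a knave if and only if E is a knave" is True, as required.
G is a knight, so "if G is a knight then H is a knight" must be True — and it is.
H is a knight, so "if E is a knave, then C is a knave" must be True — and it is.

Knights: A, C, D, E, F, G, and H. Knaves: B.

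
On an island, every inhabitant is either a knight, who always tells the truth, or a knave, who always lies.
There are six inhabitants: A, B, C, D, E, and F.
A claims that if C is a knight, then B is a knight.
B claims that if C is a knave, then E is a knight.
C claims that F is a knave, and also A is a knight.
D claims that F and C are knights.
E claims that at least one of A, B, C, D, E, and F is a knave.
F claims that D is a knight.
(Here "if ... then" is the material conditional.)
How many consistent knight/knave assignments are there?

1

Consistent assignments:
  A=knight, B=knight, C=knight, D=knave, E=knight, F=knave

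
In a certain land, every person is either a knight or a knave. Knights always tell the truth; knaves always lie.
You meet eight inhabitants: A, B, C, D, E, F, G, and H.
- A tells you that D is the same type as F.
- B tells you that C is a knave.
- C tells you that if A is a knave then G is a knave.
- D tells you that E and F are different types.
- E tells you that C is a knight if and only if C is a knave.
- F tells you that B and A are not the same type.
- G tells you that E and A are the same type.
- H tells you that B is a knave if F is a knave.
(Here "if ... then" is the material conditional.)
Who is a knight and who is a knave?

A is a knight; "D is the same type as F" is true, as required.
B is a knave, and the claim "C is a knave" is indeed False.
C (knight): "if A is a knave then G is a knave" — true. ✓
D is a knight, so "E and F are different types" must be true — and it is.
E is a knave, and the claim "C is a knight if and only if C is a knave" is indeed False.
F is a knight; "B and A are not the same type" is true, as required.
G (knave): "E and A are the same type" — False. ✓
H is a knight, so "B is a knave if F is a knave" must be true — and it is.

A is a knight, B is a knave, C is a knight, D is a knight, E is a knave, F is a knight, G is a knave, and H is a knight.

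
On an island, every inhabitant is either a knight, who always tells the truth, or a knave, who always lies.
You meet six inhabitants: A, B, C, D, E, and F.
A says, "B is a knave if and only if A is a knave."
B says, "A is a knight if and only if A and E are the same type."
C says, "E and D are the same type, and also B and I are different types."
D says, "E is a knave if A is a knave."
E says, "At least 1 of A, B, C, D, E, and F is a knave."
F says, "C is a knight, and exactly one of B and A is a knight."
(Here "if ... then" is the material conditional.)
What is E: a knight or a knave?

E is a knight.

Consistent assignments: {A=knave, B=knight, C=knave, D=knave, E=knight, F=knave}
In every consistent assignment, E is a knight.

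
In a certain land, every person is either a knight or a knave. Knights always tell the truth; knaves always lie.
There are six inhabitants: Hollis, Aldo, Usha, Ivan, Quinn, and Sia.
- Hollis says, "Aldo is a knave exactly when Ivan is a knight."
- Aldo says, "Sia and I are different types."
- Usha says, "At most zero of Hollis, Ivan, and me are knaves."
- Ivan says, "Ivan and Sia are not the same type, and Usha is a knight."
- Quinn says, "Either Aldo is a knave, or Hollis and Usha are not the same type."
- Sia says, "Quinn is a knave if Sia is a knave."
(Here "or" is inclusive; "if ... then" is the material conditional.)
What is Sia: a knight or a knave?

Consistent assignments: {Hollis=knight, Aldo=knight, Usha=knave, Ivan=knave, Quinn=knight, Sia=knave}; {Hollis=knight, Aldo=knave, Usha=knight, Ivan=knight, Quinn=knight, Sia=knave}; {Hollis=knave, Aldo=knave, Usha=knave, Ivan=knave, Quinn=knight, Sia=knave}
In every consistent assignment, Sia is a knave.

Sia is a knave.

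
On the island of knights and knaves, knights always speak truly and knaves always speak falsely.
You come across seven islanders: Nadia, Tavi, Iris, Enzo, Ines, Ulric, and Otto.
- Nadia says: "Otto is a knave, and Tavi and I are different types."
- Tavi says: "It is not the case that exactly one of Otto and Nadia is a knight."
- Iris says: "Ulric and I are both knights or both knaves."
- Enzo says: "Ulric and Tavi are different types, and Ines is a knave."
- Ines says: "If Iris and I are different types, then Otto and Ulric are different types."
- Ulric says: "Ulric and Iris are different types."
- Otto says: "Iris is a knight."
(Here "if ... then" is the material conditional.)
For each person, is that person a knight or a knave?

Nadia is a knight, so "Otto is a knave, and Tavi and I are different types" must be True — and it is.
Tavi is a knave, so "it is not the case that exactly one of Otto and Nadia is a knight" must be false — and it is.
Iris is a knave; "Ulric and I are both knights or both knaves" is false, as required.
As a knave, Enzo's statement "Ulric and Tavi are different types, and Ines is a knave" should be false; it is.
Ines is a knight, so "if Iris and I are different types, then Otto and Ulric are different types" must be True — and it is.
Ulric (knight): "Ulric and Iris are different types" — True. ✓
Otto is a knave, and the claim "Iris is a knight" is indeed false.

Nadia is a knight, Tavi is a knave, Iris is a knave, Enzo is a knave, Ines is a knight, Ulric is a knight, and Otto is a knave.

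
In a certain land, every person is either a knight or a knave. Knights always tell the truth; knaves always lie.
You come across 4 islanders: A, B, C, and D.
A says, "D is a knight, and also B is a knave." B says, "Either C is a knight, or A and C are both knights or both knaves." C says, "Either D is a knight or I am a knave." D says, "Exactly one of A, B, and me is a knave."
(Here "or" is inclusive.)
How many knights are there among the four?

The unique consistent assignment is A=knave, B=knight, C=knight, D=knight.
That has 3 knights.

3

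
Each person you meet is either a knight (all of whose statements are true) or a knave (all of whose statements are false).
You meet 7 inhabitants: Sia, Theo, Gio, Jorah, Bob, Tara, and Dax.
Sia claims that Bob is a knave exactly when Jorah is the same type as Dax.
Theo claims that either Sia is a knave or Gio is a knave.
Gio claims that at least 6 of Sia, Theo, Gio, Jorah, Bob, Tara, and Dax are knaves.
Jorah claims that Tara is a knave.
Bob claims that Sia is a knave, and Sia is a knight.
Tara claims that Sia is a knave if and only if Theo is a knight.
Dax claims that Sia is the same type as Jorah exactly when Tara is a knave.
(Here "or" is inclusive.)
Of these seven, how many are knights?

The unique consistent assignment is Sia=knight, Theo=knight, Gio=knave, Jorah=knight, Bob=knave, Tara=knave, Dax=knight.
That has 4 knights.

4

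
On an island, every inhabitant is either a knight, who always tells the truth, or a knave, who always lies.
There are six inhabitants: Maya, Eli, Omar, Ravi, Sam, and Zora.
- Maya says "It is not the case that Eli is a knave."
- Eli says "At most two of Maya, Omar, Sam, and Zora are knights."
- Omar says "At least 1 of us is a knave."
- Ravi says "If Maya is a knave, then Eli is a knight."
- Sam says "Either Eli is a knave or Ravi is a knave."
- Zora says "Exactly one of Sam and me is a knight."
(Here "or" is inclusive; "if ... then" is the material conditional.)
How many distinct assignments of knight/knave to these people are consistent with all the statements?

1

Consistent assignments:
  Maya=knight, Eli=knight, Omar=knight, Ravi=knight, Sam=knave, Zora=knave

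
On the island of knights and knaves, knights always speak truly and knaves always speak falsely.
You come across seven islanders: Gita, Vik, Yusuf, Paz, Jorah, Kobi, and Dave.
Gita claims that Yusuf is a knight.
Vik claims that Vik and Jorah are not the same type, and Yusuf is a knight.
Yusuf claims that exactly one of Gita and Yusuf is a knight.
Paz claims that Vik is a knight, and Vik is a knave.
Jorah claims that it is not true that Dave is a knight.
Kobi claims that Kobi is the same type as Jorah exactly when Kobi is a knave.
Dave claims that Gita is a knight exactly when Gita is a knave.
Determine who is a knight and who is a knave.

Gita is a knave, Vik is a knave, Yusuf is a knave, Paz is a knave, Jorah is a knight, Kobi is a knave, and Dave is a knave.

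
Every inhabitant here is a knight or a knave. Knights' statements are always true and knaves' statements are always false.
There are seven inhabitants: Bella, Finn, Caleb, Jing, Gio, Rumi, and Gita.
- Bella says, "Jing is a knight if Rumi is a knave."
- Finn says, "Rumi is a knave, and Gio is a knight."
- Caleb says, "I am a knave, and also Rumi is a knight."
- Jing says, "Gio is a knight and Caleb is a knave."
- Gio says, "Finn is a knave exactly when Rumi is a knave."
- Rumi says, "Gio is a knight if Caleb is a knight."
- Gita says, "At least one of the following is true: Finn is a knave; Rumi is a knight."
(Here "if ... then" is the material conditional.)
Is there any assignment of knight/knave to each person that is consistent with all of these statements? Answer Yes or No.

No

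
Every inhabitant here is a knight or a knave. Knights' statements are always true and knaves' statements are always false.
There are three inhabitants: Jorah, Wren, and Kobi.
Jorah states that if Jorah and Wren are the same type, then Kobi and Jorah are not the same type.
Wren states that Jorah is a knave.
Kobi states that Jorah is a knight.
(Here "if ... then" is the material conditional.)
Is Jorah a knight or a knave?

Jorah is a knight.

Consistent assignments: {Jorah=knight, Wren=knave, Kobi=knight}
In every consistent assignment, Jorah is a knight.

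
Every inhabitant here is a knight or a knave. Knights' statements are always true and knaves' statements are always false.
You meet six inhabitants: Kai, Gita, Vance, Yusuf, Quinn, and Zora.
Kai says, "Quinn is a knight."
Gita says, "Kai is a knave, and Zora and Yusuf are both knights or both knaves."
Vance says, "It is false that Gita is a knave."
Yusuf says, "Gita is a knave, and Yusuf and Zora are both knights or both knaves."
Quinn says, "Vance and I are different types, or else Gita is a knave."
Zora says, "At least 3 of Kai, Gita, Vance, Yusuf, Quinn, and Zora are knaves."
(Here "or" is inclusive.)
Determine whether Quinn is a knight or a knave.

Quinn is a knight.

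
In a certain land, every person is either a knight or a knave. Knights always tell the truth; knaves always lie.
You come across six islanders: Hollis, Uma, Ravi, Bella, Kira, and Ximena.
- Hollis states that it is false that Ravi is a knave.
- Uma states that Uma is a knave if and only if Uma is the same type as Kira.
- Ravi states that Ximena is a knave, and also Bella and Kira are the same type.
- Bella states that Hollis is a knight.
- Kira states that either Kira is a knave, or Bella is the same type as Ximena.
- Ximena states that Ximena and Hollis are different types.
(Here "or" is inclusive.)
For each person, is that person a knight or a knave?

Hollis is a knave, Uma is a knave, Ravi is a knave, Bella is a knave, Kira is a knight, and Ximena is a knave.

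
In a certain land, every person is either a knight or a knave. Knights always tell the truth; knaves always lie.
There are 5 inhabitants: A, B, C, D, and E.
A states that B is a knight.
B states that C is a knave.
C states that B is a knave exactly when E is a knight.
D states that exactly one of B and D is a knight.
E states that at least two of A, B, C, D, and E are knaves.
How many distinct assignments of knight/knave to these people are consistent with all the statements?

2

Consistent assignments:
  A=knave, B=knave, C=knight, D=knight, E=knight
  A=knave, B=knave, C=knight, D=knave, E=knight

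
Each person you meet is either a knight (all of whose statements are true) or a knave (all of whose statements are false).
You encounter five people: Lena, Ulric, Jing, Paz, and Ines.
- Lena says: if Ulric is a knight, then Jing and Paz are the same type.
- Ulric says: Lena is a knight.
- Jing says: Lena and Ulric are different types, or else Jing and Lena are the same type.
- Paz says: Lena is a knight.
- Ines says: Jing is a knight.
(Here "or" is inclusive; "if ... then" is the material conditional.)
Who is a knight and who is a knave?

Suppose Lena is a knave. Then Lena's statement "if Ulric is a knight, then Jing and Paz are the same type" would have to be false. Checking the 16 ways to assign the others, none is consistent with every speaker.
(For instance, with Ulric=knight, Jing=knight, Paz=knight, Ines=knight, Lena's claim "if Ulric is a knight, then Jing and Paz are the same type" comes out true where it would need to be false.)
So Lena must be a knight, making "if Ulric is a knight, then Jing and Paz are the same type" true. Taking Lena=knight, Ulric=knight, Jing=knight, Paz=knight, Ines=knight, each remaining statement checks out:
  Ulric (knight): "Lena is a knight" — true. ✓
  Jing (knight): "Lena and Ulric are different types, or else Jing and Lena are the same type" — true. ✓
  Paz (knight): "Lena is a knight" — true. ✓
  Ines (knight): "Jing is a knight" — true. ✓
This is the unique consistent assignment.

Lena is a knight, Ulric is a knight, Jing is a knight, Paz is a knight, and Ines is a knight.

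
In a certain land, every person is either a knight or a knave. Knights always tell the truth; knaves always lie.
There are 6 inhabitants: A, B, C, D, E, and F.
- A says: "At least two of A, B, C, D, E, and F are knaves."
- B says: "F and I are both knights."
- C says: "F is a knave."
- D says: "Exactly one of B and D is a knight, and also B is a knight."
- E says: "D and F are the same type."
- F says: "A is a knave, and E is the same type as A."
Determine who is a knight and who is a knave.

A (knight): "at least two of A, B, C, D, E, and F are knaves" — True. ✓
As a knave, B's statement "F and I are both knights" should be False; it is.
C (knight): "F is a knave" — True. ✓
D (knave): "exactly one of B and D is a knight, and also B is a knight" — False. ✓
As a knight, E's statement "D and F are the same type" should be True; it is.
Since F is a knave, "A is a knave, and E is the same type as A" needs to be False, which holds.

A is a knight, B is a knave, C is a knight, D is a knave, E is a knight, and F is a knave.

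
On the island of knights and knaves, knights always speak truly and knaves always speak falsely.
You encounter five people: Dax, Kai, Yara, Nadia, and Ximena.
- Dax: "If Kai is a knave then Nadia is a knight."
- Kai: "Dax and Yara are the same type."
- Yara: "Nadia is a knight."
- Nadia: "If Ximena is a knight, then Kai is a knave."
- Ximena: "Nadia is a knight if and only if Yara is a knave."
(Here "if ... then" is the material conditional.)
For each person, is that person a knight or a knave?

Dax is a knight, Kai is a knight, Yara is a knight, Nadia is a knight, and Ximena is a knave.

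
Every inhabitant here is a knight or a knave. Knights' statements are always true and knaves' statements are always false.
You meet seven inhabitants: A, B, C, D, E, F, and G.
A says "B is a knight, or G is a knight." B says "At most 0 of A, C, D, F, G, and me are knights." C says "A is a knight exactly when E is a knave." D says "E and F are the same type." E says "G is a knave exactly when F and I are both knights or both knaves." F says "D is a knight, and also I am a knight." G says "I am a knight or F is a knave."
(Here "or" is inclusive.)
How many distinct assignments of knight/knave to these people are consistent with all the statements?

3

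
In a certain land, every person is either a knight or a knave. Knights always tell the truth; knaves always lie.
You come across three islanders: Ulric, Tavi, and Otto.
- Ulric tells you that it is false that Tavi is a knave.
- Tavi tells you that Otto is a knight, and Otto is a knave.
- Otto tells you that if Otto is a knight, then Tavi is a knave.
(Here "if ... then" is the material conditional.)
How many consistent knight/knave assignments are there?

Consistent assignments:
  Ulric=knave, Tavi=knave, Otto=knight

1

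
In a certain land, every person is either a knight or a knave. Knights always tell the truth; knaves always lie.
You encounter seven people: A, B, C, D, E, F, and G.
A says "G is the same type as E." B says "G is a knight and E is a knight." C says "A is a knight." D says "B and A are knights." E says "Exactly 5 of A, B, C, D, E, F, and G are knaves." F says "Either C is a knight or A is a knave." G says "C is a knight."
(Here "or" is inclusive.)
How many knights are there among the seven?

2

The unique consistent assignment is A=knave, B=knave, C=knave, D=knave, E=knight, F=knight, G=knave.
That has 2 knights.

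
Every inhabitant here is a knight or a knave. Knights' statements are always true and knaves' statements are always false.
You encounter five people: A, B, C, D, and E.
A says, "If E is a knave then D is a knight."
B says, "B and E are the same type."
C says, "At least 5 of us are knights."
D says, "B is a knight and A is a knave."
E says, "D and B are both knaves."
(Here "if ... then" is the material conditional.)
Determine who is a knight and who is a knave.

A is a knight, B is a knave, C is a knave, D is a knave, and E is a knight.

A is a knight, and the claim "if E is a knave then D is a knight" is indeed True.
B (knave): "B and E are the same type" — False. ✓
As a knave, C's statement "at least 5 of us are knights" should be False; it is.
Since D is a knave, "B is a knight and A is a knave" needs to be False, which holds.
E is a knight, and the claim "D and B are both knaves" is indeed True.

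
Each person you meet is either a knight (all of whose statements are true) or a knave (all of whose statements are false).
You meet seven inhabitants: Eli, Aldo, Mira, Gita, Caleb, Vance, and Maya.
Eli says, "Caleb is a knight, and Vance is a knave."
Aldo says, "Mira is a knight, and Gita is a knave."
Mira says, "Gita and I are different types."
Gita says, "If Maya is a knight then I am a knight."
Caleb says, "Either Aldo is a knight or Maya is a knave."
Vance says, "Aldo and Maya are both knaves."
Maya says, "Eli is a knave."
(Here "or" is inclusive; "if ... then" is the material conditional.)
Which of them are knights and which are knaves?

Eli is a knave, Aldo is a knave, Mira is a knave, Gita is a knave, Caleb is a knave, Vance is a knave, and Maya is a knight.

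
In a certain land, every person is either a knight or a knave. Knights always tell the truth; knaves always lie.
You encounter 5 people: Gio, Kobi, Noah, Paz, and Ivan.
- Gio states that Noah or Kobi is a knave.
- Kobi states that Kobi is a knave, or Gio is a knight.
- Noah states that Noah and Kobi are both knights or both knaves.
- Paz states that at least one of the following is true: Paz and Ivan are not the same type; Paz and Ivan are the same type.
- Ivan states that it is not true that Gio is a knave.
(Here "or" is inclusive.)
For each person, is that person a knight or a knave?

Gio is a knight; "Noah or Kobi is a knave" is True, as required.
Kobi is a knight, so "Kobi is a knave, or Gio is a knight" must be True — and it is.
Noah is a knave, and the claim "Noah and Kobi are both knights or both knaves" is indeed false.
Paz (knight): "at least one of the following is true: Paz and Ivan are not the same type; Paz and Ivan are the same type" — True. ✓
Ivan is a knight, so "it is not true that Gio is a knave" must be True — and it is.

Knights: Gio, Kobi, Paz, and Ivan. Knaves: Noah.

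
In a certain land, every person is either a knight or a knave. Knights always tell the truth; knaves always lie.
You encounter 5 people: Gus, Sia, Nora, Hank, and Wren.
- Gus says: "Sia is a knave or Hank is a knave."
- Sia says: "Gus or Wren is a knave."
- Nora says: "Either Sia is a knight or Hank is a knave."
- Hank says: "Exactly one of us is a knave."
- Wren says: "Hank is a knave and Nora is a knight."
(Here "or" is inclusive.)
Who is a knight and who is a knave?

As a knight, Gus's statement "Sia is a knave or Hank is a knave" should be true; it is.
Sia is a knave; "Gus or Wren is a knave" is False, as required.
Nora is a knight, and the claim "either Sia is a knight or Hank is a knave" is indeed true.
Hank is a knave, and the claim "exactly one of us is a knave" is indeed False.
Since Wren is a knight, "Hank is a knave and Nora is a knight" needs to be true, which holds.

Knights: Gus, Nora, and Wren. Knaves: Sia and Hank.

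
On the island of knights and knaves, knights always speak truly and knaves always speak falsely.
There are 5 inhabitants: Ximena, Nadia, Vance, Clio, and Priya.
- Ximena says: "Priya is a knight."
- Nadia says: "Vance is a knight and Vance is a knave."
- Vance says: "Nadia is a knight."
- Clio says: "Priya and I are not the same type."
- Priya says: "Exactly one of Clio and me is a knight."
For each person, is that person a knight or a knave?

Ximena is a knave, Nadia is a knave, Vance is a knave, Clio is a knave, and Priya is a knave.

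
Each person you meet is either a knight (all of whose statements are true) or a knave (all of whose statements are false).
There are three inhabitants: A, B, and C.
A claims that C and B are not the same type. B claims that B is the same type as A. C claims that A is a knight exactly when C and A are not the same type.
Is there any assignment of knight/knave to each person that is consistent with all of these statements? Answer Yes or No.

Checking all 8 assignments, each has at least one speaker whose statement's truth value contradicts their type.

No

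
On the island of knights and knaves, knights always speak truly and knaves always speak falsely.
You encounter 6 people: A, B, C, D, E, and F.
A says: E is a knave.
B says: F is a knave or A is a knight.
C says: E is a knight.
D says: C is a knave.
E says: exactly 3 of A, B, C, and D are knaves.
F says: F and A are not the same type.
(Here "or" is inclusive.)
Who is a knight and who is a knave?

A is a knave, B is a knave, C is a knight, D is a knave, E is a knight, and F is a knight.

As a knave, A's statement "E is a knave" should be False; it is.
As a knave, B's statement "F is a knave or A is a knight" should be False; it is.
C is a knight, and the claim "E is a knight" is indeed True.
D is a knave, and the claim "C is a knave" is indeed False.
As a knight, E's statement "exactly 3 of A, B, C, and D are knaves" should be True; it is.
Since F is a knight, "F and A are not the same type" needs to be True, which holds.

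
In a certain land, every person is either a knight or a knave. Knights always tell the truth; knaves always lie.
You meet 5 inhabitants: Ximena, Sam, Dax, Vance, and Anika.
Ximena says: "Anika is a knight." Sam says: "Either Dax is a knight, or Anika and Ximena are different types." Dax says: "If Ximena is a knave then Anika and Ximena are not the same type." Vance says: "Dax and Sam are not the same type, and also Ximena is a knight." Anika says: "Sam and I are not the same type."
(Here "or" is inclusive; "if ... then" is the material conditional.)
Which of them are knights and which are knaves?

As a knave, Ximena's statement "Anika is a knight" should be false; it is.
Since Sam is a knave, "either Dax is a knight, or Anika and Ximena are different types" needs to be false, which holds.
Dax is a knave, and the claim "if Ximena is a knave then Anika and Ximena are not the same type" is indeed false.
Vance is a knave, so "Dax and Sam are not the same type, and also Ximena is a knight" must be false — and it is.
Anika is a knave, and the claim "Sam and I are not the same type" is indeed false.

Ximena is a knave, Sam is a knave, Dax is a knave, Vance is a knave, and Anika is a knave.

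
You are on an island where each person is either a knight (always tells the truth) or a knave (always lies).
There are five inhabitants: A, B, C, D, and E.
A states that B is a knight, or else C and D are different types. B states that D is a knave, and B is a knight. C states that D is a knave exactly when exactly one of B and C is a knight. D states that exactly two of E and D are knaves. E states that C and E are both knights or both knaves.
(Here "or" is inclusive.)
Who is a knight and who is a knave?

A is a knight, B is a knave, C is a knight, D is a knave, and E is a knight.

A is a knight; "B is a knight, or else C and D are different types" is True, as required.
B is a knave, and the claim "D is a knave, and B is a knight" is indeed False.
C (knight): "D is a knave exactly when exactly one of B and C is a knight" — True. ✓
D (knave): "exactly two of E and D are knaves" — False. ✓
E is a knight, and the claim "C and E are both knights or both knaves" is indeed True.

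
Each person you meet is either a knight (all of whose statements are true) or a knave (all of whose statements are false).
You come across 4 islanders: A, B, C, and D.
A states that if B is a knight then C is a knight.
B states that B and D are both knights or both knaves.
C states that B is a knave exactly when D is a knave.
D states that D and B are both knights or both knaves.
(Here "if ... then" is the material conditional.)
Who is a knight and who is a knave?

Suppose A is a knave. Then A's statement "if B is a knight then C is a knight" would have to be false. Checking the 8 ways to assign the others, none is consistent with every speaker.
(For instance, with B=knight, C=knight, D=knight, A's claim "if B is a knight then C is a knight" comes out true where it would need to be false.)
So A must be a knight, making "if B is a knight then C is a knight" true. Taking A=knight, B=knight, C=knight, D=knight, each remaining statement checks out:
  B (knight): "B and D are both knights or both knaves" — true. ✓
  C (knight): "B is a knave exactly when D is a knave" — true. ✓
  D (knight): "D and B are both knights or both knaves" — true. ✓
This is the unique consistent assignment.

A is a knight, B is a knight, C is a knight, and D is a knight.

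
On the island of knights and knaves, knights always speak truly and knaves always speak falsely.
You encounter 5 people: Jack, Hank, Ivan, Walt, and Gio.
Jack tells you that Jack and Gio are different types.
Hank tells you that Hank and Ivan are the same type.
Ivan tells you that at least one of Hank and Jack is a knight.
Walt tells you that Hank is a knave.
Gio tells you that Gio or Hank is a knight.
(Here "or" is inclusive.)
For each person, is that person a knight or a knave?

As a knight, Jack's statement "Jack and Gio are different types" should be True; it is.
Hank (knave): "Hank and Ivan are the same type" — False. ✓
Ivan is a knight, and the claim "at least one of Hank and Jack is a knight" is indeed True.
Walt is a knight, so "Hank is a knave" must be True — and it is.
Gio is a knave; "Gio or Hank is a knight" is False, as required.

Jack is a knight, Hank is a knave, Ivan is a knight, Walt is a knight, and Gio is a knave.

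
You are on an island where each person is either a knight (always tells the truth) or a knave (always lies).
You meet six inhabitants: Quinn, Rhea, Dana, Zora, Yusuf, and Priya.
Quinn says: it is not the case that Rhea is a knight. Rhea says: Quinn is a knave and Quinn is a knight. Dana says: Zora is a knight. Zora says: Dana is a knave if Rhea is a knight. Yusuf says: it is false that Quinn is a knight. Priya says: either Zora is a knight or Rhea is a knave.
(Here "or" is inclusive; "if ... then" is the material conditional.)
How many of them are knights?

4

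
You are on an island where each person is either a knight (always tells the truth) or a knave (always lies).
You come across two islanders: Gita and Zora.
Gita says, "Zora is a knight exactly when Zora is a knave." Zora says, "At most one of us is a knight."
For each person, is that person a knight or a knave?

Gita is a knave and Zora is a knight.

Gita is a knave; "Zora is a knight exactly when Zora is a knave" is false, as required.
Zora is a knight; "at most one of us is a knight" is true, as required.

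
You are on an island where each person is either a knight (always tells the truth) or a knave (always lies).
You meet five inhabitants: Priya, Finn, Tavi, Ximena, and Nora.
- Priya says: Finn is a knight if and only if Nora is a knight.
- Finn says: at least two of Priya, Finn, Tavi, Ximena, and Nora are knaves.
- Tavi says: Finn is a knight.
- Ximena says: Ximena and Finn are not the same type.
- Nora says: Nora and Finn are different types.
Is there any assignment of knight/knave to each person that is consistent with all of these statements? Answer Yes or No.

No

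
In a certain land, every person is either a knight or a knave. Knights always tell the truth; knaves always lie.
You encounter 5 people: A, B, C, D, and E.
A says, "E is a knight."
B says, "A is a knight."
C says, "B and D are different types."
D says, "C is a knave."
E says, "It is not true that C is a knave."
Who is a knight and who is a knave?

A is a knight, B is a knight, C is a knight, D is a knave, and E is a knight.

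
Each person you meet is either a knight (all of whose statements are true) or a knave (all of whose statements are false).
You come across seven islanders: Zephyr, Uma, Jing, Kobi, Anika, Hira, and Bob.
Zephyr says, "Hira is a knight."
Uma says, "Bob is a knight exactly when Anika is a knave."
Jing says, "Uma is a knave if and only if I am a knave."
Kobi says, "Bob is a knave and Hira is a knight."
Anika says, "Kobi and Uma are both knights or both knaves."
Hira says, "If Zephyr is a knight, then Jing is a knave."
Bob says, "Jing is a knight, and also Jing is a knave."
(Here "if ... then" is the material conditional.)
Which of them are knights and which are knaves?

Knights: Zephyr, Uma, Kobi, Anika, and Hira. Knaves: Jing and Bob.

Zephyr (knight): "Hira is a knight" — true. ✓
Uma is a knight, so "Bob is a knight exactly when Anika is a knave" must be true — and it is.
Jing is a knave; "Uma is a knave if and only if I am a knave" is false, as required.
Kobi (knight): "Bob is a knave and Hira is a knight" — true. ✓
Anika is a knight; "Kobi and Uma are both knights or both knaves" is true, as required.
Since Hira is a knight, "if Zephyr is a knight, then Jing is a knave" needs to be true, which holds.
Bob (knave): "Jing is a knight, and also Jing is a knave" — false. ✓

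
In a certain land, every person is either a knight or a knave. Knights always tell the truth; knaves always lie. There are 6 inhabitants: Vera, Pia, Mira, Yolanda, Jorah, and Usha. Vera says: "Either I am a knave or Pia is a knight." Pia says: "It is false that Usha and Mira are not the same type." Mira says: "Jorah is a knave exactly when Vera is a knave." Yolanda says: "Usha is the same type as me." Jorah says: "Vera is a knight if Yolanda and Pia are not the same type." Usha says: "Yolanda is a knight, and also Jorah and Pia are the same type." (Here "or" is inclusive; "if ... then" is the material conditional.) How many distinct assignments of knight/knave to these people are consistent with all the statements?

1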